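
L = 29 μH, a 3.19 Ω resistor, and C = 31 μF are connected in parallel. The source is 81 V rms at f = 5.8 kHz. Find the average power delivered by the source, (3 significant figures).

2.06 kW

ω = 2πf = 36440 rad/s
X_L = ωL = 1.06 Ω
X_C = 1/(ωC) = 0.885 Ω
Parallel: admittances add. Y = 1/R + 1/(jωL) + jωC
Y = (0.313 + j0.183) S
|Y| = 0.363 S → |Z| = 1/|Y| = 2.75 Ω, ∠Z = −∠Y = -30.3°
I = V/|Z| = 29.4 A
P = VI cos φ = 81 × 29.4 × cos(-30.3°) = 2.06 kW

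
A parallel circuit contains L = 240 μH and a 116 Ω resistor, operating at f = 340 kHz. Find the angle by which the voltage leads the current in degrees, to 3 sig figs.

ω = 2πf = 2.136e+06 rad/s
X_L = ωL = 513 Ω
Parallel: admittances add. Y = 1/R + 1/(jωL)
Y = (0.00862 − j0.00195) S
|Y| = 0.00884 S → |Z| = 1/|Y| = 113 Ω, ∠Z = −∠Y = 12.7°

12.7°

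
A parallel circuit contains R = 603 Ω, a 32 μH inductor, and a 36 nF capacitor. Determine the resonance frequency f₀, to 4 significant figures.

148.3 kHz

ω₀ = 1/√(LC) = 1/√(3.2e-05 × 3.6e-08) = 931700 rad/s
f₀ = ω₀/(2π) = 148.3 kHz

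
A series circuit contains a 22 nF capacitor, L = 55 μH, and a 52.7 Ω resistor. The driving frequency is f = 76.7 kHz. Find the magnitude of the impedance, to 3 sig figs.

ω = 2πf = 481900 rad/s
X_L = ωL = 26.5 Ω
X_C = 1/(ωC) = 94.3 Ω
Net reactance X = X_L − X_C = -67.8 Ω
Z = 52.7 − j67.8 Ω
|Z| = √(52.7² + 67.8²) = 85.9 Ω

85.9 Ω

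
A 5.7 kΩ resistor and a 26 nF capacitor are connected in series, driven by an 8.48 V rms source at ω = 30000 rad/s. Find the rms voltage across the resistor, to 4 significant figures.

8.273 V

X_C = 1/(ωC) = 1282 Ω
Z = 5700 − j1282 Ω
|Z| = √(5700² + 1282²) = 5842 Ω
I = V/|Z| = 1.451 mA
V_R = I·|Z_R| = 0.001451 × 5700 = 8.273 V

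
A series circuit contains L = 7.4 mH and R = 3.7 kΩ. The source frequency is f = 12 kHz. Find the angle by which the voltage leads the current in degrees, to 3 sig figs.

8.58°

ω = 2πf = 75400 rad/s
X_L = ωL = 558 Ω
Z = 3700 + j558 Ω
|Z| = √(3700² + 558²) = 3740 Ω
∠Z = arctan(558/3700) = 8.58°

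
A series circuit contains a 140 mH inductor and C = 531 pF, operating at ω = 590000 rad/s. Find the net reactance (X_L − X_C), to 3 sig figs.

X_L = ωL = 82600 Ω
X_C = 1/(ωC) = 3190 Ω
X = 82600 − 3190 = 79400 Ω

79400 Ω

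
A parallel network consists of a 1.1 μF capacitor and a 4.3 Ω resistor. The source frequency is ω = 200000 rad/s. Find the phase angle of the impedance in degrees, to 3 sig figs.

X_C = 1/(ωC) = 4.55 Ω
Parallel: admittances add. Y = 1/R + jωC
Y = (0.233 + j0.220) S
|Y| = 0.320 S → |Z| = 1/|Y| = 3.12 Ω, ∠Z = −∠Y = -43.4°

-43.4°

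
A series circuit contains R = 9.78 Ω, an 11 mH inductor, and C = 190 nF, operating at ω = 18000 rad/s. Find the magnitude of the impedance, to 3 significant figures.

94.9 Ω

X_L = ωL = 198 Ω
X_C = 1/(ωC) = 292 Ω
Net reactance X = X_L − X_C = -94.4 Ω
Z = 9.78 − j94.4 Ω
|Z| = √(9.78² + 94.4²) = 94.9 Ω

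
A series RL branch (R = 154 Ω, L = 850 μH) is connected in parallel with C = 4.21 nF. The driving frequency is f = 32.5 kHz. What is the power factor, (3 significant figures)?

0.771

ω = 2πf = 204200 rad/s
X_L = ωL = 174 Ω
X_C = 1/(ωC) = 1160 Ω
Branch 1 (R+jX_L): Z₁ = 154 + j174 Ω, |Z₁| = 232 Ω
Branch 2 (−jX_C): Z₂ = −j1160 Ω
Parallel: Z = Z₁Z₂/(Z₁+Z₂), |Z| = 269 Ω, ∠Z = 39.6°
cos φ = cos(39.6°) = 0.771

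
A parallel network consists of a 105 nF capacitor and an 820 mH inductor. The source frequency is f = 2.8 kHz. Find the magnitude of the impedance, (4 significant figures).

562.4 Ω

ω = 2πf = 17590 rad/s
X_L = ωL = 14430 Ω
X_C = 1/(ωC) = 541.3 Ω
Parallel: admittances add. Y = 1/(jωL) + jωC
Y = (0 + j0.001778) S
|Y| = 0.001778 S → |Z| = 1/|Y| = 562.4 Ω, ∠Z = −∠Y = -90.00°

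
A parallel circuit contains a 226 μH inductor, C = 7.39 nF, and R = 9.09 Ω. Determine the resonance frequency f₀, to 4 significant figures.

123.2 kHz

ω₀ = 1/√(LC) = 1/√(0.000226 × 7.39e-09) = 773800 rad/s
f₀ = ω₀/(2π) = 123.2 kHz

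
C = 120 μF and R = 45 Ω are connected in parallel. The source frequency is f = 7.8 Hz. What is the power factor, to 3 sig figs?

0.967

ω = 2πf = 49.01 rad/s
X_C = 1/(ωC) = 170 Ω
Parallel: admittances add. Y = 1/R + jωC
Y = (0.0222 + j0.00588) S
|Y| = 0.0230 S → |Z| = 1/|Y| = 43.5 Ω, ∠Z = −∠Y = -14.8°
cos φ = cos(-14.8°) = 0.967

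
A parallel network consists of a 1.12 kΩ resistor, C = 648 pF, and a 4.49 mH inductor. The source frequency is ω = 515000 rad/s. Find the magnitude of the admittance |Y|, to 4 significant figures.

898.3 μS

X_L = ωL = 2312 Ω
X_C = 1/(ωC) = 2997 Ω
Parallel: admittances add. Y = 1/R + 1/(jωL) + jωC
Y = (0.0008929 − j9.874e-05) S
|Y| = 0.0008983 S → |Z| = 1/|Y| = 1113 Ω, ∠Z = −∠Y = 6.311°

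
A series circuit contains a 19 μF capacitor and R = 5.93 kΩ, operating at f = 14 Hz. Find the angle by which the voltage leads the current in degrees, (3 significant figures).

ω = 2πf = 87.96 rad/s
X_C = 1/(ωC) = 598 Ω
Z = 5930 − j598 Ω
|Z| = √(5930² + 598²) = 5960 Ω
∠Z = arctan(-598/5930) = -5.76°

-5.76°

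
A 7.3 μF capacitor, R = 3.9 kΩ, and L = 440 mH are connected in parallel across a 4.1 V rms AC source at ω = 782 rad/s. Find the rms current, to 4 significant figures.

11.54 mA

X_L = ωL = 344.1 Ω
X_C = 1/(ωC) = 175.2 Ω
Parallel: admittances add. Y = 1/R + 1/(jωL) + jωC
Y = (0.0002564 + j0.002802) S
|Y| = 0.002814 S → |Z| = 1/|Y| = 355.4 Ω, ∠Z = −∠Y = -84.77°
I = V/|Z| = 4.1/355.4 = 11.54 mA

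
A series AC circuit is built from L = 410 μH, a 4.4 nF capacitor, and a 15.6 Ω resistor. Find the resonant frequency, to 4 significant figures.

ω₀ = 1/√(LC) = 1/√(0.00041 × 4.4e-09) = 744500 rad/s
f₀ = ω₀/(2π) = 118.5 kHz

118.5 kHz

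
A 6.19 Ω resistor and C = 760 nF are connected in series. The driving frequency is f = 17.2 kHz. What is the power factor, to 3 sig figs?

ω = 2πf = 108100 rad/s
X_C = 1/(ωC) = 12.2 Ω
Z = 6.19 − j12.2 Ω
|Z| = √(6.19² + 12.2²) = 13.7 Ω
∠Z = arctan(-12.2/6.19) = -63.1°
cos φ = cos(-63.1°) = 0.453

0.453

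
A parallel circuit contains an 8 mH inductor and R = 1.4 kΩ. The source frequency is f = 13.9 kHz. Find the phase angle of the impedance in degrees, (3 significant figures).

ω = 2πf = 87340 rad/s
X_L = ωL = 699 Ω
Parallel: admittances add. Y = 1/R + 1/(jωL)
Y = (0.000714 − j0.00143) S
|Y| = 0.00160 S → |Z| = 1/|Y| = 625 Ω, ∠Z = −∠Y = 63.5°

63.5°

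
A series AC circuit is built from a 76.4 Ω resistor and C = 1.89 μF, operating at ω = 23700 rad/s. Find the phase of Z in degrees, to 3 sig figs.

-16.3°

X_C = 1/(ωC) = 22.3 Ω
Z = 76.4 − j22.3 Ω
|Z| = √(76.4² + 22.3²) = 79.6 Ω
∠Z = arctan(-22.3/76.4) = -16.3°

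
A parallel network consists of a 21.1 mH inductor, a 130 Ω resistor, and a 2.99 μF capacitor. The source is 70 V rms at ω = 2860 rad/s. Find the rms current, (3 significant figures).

X_L = ωL = 60.3 Ω
X_C = 1/(ωC) = 117 Ω
Parallel: admittances add. Y = 1/R + 1/(jωL) + jωC
Y = (0.00769 − j0.00802) S
|Y| = 0.0111 S → |Z| = 1/|Y| = 90.0 Ω, ∠Z = −∠Y = 46.2°
I = V/|Z| = 70/90.0 = 778 mA

778 mA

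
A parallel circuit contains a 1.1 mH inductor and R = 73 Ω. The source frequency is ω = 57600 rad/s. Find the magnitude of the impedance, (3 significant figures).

47.9 Ω

X_L = ωL = 63.4 Ω
Parallel: admittances add. Y = 1/R + 1/(jωL)
Y = (0.0137 − j0.0158) S
|Y| = 0.0209 S → |Z| = 1/|Y| = 47.9 Ω, ∠Z = −∠Y = 49.0°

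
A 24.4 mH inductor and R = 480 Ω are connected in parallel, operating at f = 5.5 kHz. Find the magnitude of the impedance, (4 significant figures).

ω = 2πf = 34560 rad/s
X_L = ωL = 843.2 Ω
Parallel: admittances add. Y = 1/R + 1/(jωL)
Y = (0.002083 − j0.001186) S
|Y| = 0.002397 S → |Z| = 1/|Y| = 417.1 Ω, ∠Z = −∠Y = 29.65°

417.1 Ω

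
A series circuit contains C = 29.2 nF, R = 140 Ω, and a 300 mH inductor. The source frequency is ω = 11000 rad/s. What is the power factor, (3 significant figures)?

0.600

X_L = ωL = 3300 Ω
X_C = 1/(ωC) = 3110 Ω
Net reactance X = X_L − X_C = 187 Ω
Z = 140 + j187 Ω
|Z| = √(140² + 187²) = 233 Ω
∠Z = arctan(187/140) = 53.1°
cos φ = cos(53.1°) = 0.600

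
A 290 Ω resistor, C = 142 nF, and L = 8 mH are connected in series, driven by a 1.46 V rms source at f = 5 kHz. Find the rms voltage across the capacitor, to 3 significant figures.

1.12 V

ω = 2πf = 31420 rad/s
X_L = ωL = 251 Ω
X_C = 1/(ωC) = 224 Ω
Net reactance X = X_L − X_C = 27.2 Ω
Z = 290 + j27.2 Ω
|Z| = √(290² + 27.2²) = 291 Ω
I = V/|Z| = 5.01 mA
V_C = I·|Z_C| = 0.00501 × 224 = 1.12 V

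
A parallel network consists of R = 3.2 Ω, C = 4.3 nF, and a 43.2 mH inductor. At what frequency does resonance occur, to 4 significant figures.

ω₀ = 1/√(LC) = 1/√(0.0432 × 4.3e-09) = 73370 rad/s
f₀ = ω₀/(2π) = 11.68 kHz

11.68 kHz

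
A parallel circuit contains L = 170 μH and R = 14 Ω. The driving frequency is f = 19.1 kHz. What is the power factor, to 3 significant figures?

0.825

ω = 2πf = 120000 rad/s
X_L = ωL = 20.4 Ω
Parallel: admittances add. Y = 1/R + 1/(jωL)
Y = (0.0714 − j0.0490) S
|Y| = 0.0866 S → |Z| = 1/|Y| = 11.5 Ω, ∠Z = −∠Y = 34.5°
cos φ = cos(34.5°) = 0.825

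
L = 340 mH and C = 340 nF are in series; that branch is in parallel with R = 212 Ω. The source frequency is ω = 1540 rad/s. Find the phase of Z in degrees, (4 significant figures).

-8.695°

X_L = ωL = 523.6 Ω
X_C = 1/(ωC) = 1910 Ω
Branch 1: Z₁ = R = 212.0 Ω
Branch 2 (series LC): Z₂ = j(X_L − X_C) = −j1386 Ω
Parallel: Z = Z₁Z₂/(Z₁+Z₂), |Z| = 209.6 Ω, ∠Z = -8.695°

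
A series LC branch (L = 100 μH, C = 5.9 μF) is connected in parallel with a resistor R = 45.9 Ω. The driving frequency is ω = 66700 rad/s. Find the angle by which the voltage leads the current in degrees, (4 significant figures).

84.86°

X_L = ωL = 6.670 Ω
X_C = 1/(ωC) = 2.541 Ω
Branch 1: Z₁ = R = 45.90 Ω
Branch 2 (series LC): Z₂ = j(X_L − X_C) = j4.129 Ω
Parallel: Z = Z₁Z₂/(Z₁+Z₂), |Z| = 4.112 Ω, ∠Z = 84.86°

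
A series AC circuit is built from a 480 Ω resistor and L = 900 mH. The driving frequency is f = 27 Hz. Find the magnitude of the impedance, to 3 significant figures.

ω = 2πf = 169.6 rad/s
X_L = ωL = 153 Ω
Z = 480 + j153 Ω
|Z| = √(480² + 153²) = 504 Ω

504 Ω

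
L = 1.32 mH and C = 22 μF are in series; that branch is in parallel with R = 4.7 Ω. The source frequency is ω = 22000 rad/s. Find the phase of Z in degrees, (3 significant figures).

9.88°

X_L = ωL = 29.0 Ω
X_C = 1/(ωC) = 2.07 Ω
Branch 1: Z₁ = R = 4.70 Ω
Branch 2 (series LC): Z₂ = j(X_L − X_C) = j27.0 Ω
Parallel: Z = Z₁Z₂/(Z₁+Z₂), |Z| = 4.63 Ω, ∠Z = 9.88°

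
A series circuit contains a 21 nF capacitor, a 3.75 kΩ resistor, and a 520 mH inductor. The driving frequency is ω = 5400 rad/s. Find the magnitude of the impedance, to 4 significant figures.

7084 Ω

X_L = ωL = 2808 Ω
X_C = 1/(ωC) = 8818 Ω
Net reactance X = X_L − X_C = -6010 Ω
Z = 3750 − j6010 Ω
|Z| = √(3750² + 6010²) = 7084 Ω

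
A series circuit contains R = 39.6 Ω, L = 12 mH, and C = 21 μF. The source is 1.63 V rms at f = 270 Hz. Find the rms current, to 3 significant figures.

ω = 2πf = 1696 rad/s
X_L = ωL = 20.4 Ω
X_C = 1/(ωC) = 28.1 Ω
Net reactance X = X_L − X_C = -7.71 Ω
Z = 39.6 − j7.71 Ω
|Z| = √(39.6² + 7.71²) = 40.3 Ω
I = V/|Z| = 1.63/40.3 = 40.4 mA

40.4 mA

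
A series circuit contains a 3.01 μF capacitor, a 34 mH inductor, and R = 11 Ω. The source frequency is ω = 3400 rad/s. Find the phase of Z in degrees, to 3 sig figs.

X_L = ωL = 116 Ω
X_C = 1/(ωC) = 97.7 Ω
Net reactance X = X_L − X_C = 17.9 Ω
Z = 11.0 + j17.9 Ω
|Z| = √(11.0² + 17.9²) = 21.0 Ω
∠Z = arctan(17.9/11.0) = 58.4°

58.4°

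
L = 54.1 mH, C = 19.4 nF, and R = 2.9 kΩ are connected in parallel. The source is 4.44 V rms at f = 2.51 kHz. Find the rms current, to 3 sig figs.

4.14 mA

ω = 2πf = 15770 rad/s
X_L = ωL = 853 Ω
X_C = 1/(ωC) = 3270 Ω
Parallel: admittances add. Y = 1/R + 1/(jωL) + jωC
Y = (0.000345 − j0.000866) S
|Y| = 0.000932 S → |Z| = 1/|Y| = 1070 Ω, ∠Z = −∠Y = 68.3°
I = V/|Z| = 4.44/1070 = 4.14 mA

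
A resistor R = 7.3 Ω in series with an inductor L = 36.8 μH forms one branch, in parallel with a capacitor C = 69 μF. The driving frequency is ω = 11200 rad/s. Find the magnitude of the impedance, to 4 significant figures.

X_L = ωL = 0.4122 Ω
X_C = 1/(ωC) = 1.294 Ω
Branch 1 (R+jX_L): Z₁ = 7.300 + j0.4122 Ω, |Z₁| = 7.312 Ω
Branch 2 (−jX_C): Z₂ = −j1.294 Ω
Parallel: Z = Z₁Z₂/(Z₁+Z₂), |Z| = 1.287 Ω, ∠Z = -79.88°

1.287 Ω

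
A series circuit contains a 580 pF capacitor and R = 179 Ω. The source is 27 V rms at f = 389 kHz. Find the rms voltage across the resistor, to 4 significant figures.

ω = 2πf = 2.444e+06 rad/s
X_C = 1/(ωC) = 705.4 Ω
Z = 179.0 − j705.4 Ω
|Z| = √(179.0² + 705.4²) = 727.8 Ω
I = V/|Z| = 37.10 mA
V_R = I·|Z_R| = 0.03710 × 179.0 = 6.641 V

6.641 V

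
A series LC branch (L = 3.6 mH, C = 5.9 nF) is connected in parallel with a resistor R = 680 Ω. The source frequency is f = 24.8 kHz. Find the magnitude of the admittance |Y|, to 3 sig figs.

ω = 2πf = 155800 rad/s
X_L = ωL = 561 Ω
X_C = 1/(ωC) = 1090 Ω
Branch 1: Z₁ = R = 680 Ω
Branch 2 (series LC): Z₂ = j(X_L − X_C) = −j527 Ω
Parallel: Z = Z₁Z₂/(Z₁+Z₂), |Z| = 416 Ω, ∠Z = -52.2°
|Y| = 1/|Z| = 2.40 mS

2.40 mS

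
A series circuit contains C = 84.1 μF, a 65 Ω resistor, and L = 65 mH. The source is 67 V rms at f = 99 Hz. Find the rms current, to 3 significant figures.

ω = 2πf = 622.0 rad/s
X_L = ωL = 40.4 Ω
X_C = 1/(ωC) = 19.1 Ω
Net reactance X = X_L − X_C = 21.3 Ω
Z = 65.0 + j21.3 Ω
|Z| = √(65.0² + 21.3²) = 68.4 Ω
I = V/|Z| = 67/68.4 = 979 mA

979 mA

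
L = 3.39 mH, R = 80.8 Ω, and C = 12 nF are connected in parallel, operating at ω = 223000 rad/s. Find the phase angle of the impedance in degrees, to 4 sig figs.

-6.240°

X_L = ωL = 756.0 Ω
X_C = 1/(ωC) = 373.7 Ω
Parallel: admittances add. Y = 1/R + 1/(jωL) + jωC
Y = (0.01238 + j0.001353) S
|Y| = 0.01245 S → |Z| = 1/|Y| = 80.32 Ω, ∠Z = −∠Y = -6.240°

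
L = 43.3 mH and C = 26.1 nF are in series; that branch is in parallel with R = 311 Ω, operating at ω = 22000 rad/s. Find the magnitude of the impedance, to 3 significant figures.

289 Ω

X_L = ωL = 953 Ω
X_C = 1/(ωC) = 1740 Ω
Branch 1: Z₁ = R = 311 Ω
Branch 2 (series LC): Z₂ = j(X_L − X_C) = −j789 Ω
Parallel: Z = Z₁Z₂/(Z₁+Z₂), |Z| = 289 Ω, ∠Z = -21.5°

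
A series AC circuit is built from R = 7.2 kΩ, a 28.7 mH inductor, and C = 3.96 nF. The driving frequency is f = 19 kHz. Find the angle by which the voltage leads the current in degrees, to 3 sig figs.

10.3°

ω = 2πf = 119400 rad/s
X_L = ωL = 3430 Ω
X_C = 1/(ωC) = 2120 Ω
Net reactance X = X_L − X_C = 1310 Ω
Z = 7200 + j1310 Ω
|Z| = √(7200² + 1310²) = 7320 Ω
∠Z = arctan(1310/7200) = 10.3°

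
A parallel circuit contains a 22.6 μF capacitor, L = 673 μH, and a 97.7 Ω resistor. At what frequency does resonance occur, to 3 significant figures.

1.29 kHz

ω₀ = 1/√(LC) = 1/√(0.000673 × 2.26e-05) = 8108 rad/s
f₀ = ω₀/(2π) = 1.29 kHz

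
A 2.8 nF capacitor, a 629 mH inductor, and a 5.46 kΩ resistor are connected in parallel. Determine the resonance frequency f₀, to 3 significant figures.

ω₀ = 1/√(LC) = 1/√(0.629 × 2.8e-09) = 23830 rad/s
f₀ = ω₀/(2π) = 3.79 kHz

3.79 kHz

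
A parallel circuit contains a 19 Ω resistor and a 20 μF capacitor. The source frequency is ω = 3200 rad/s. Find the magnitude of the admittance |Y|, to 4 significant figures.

82.86 mS

X_C = 1/(ωC) = 15.62 Ω
Parallel: admittances add. Y = 1/R + jωC
Y = (0.05263 + j0.06400) S
|Y| = 0.08286 S → |Z| = 1/|Y| = 12.07 Ω, ∠Z = −∠Y = -50.57°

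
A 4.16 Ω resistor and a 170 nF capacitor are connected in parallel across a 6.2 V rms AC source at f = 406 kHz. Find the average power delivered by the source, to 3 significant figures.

ω = 2πf = 2.551e+06 rad/s
X_C = 1/(ωC) = 2.31 Ω
Parallel: admittances add. Y = 1/R + jωC
Y = (0.240 + j0.434) S
|Y| = 0.496 S → |Z| = 1/|Y| = 2.02 Ω, ∠Z = −∠Y = -61.0°
I = V/|Z| = 3.07 A
P = VI cos φ = 6.2 × 3.07 × cos(-61.0°) = 9.24 W

9.24 W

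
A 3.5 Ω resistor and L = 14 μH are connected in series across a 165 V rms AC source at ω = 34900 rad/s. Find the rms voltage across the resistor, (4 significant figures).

X_L = ωL = 0.4886 Ω
Z = 3.500 + j0.4886 Ω
|Z| = √(3.500² + 0.4886²) = 3.534 Ω
I = V/|Z| = 46.69 A
V_R = I·|Z_R| = 46.69 × 3.500 = 163.4 V

163.4 V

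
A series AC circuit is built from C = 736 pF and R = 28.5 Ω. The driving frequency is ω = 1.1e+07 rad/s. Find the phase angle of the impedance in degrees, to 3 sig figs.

-77.0°

X_C = 1/(ωC) = 124 Ω
Z = 28.5 − j124 Ω
|Z| = √(28.5² + 124²) = 127 Ω
∠Z = arctan(-124/28.5) = -77.0°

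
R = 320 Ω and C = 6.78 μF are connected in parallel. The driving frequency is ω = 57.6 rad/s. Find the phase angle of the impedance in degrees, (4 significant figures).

X_C = 1/(ωC) = 2561 Ω
Parallel: admittances add. Y = 1/R + jωC
Y = (0.003125 + j0.0003905) S
|Y| = 0.003149 S → |Z| = 1/|Y| = 317.5 Ω, ∠Z = −∠Y = -7.123°

-7.123°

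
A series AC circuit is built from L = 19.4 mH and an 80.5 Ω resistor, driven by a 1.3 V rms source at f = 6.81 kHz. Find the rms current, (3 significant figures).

1.56 mA

ω = 2πf = 42790 rad/s
X_L = ωL = 830 Ω
Z = 80.5 + j830 Ω
|Z| = √(80.5² + 830²) = 834 Ω
I = V/|Z| = 1.3/834 = 1.56 mA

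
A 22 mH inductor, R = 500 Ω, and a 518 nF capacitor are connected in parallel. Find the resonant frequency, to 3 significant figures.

ω₀ = 1/√(LC) = 1/√(0.022 × 5.18e-07) = 9368 rad/s
f₀ = ω₀/(2π) = 1.49 kHz

1.49 kHz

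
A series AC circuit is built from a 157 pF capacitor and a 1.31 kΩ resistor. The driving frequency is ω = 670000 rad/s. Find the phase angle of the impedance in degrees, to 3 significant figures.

-82.2°

X_C = 1/(ωC) = 9510 Ω
Z = 1310 − j9510 Ω
|Z| = √(1310² + 9510²) = 9600 Ω
∠Z = arctan(-9510/1310) = -82.2°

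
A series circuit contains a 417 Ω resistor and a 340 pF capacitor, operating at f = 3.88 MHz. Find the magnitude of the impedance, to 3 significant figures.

434 Ω

ω = 2πf = 2.438e+07 rad/s
X_C = 1/(ωC) = 121 Ω
Z = 417 − j121 Ω
|Z| = √(417² + 121²) = 434 Ω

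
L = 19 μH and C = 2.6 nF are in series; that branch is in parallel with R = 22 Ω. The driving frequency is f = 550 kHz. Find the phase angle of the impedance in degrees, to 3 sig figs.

-25.7°

ω = 2πf = 3.456e+06 rad/s
X_L = ωL = 65.7 Ω
X_C = 1/(ωC) = 111 Ω
Branch 1: Z₁ = R = 22.0 Ω
Branch 2 (series LC): Z₂ = j(X_L − X_C) = −j45.6 Ω
Parallel: Z = Z₁Z₂/(Z₁+Z₂), |Z| = 19.8 Ω, ∠Z = -25.7°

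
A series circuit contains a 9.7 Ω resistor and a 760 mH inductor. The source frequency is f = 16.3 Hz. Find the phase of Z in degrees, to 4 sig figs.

ω = 2πf = 102.4 rad/s
X_L = ωL = 77.84 Ω
Z = 9.700 + j77.84 Ω
|Z| = √(9.700² + 77.84²) = 78.44 Ω
∠Z = arctan(77.84/9.700) = 82.90°

82.90°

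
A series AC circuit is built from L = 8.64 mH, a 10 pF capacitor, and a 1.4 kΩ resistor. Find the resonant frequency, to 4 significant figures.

ω₀ = 1/√(LC) = 1/√(0.00864 × 1e-11) = 3.402e+06 rad/s
f₀ = ω₀/(2π) = 541.5 kHz

541.5 kHz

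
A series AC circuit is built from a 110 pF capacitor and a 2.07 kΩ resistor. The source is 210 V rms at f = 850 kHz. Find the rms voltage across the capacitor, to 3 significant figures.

133 V

ω = 2πf = 5.341e+06 rad/s
X_C = 1/(ωC) = 1700 Ω
Z = 2070 − j1700 Ω
|Z| = √(2070² + 1700²) = 2680 Ω
I = V/|Z| = 78.4 mA
V_C = I·|Z_C| = 0.0784 × 1700 = 133 V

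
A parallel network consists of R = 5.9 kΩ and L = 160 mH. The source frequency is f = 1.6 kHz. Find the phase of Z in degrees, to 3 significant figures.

74.8°

ω = 2πf = 10050 rad/s
X_L = ωL = 1610 Ω
Parallel: admittances add. Y = 1/R + 1/(jωL)
Y = (0.000169 − j0.000622) S
|Y| = 0.000644 S → |Z| = 1/|Y| = 1550 Ω, ∠Z = −∠Y = 74.8°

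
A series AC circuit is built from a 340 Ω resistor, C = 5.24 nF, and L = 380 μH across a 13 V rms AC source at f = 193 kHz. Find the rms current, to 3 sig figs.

ω = 2πf = 1.213e+06 rad/s
X_L = ωL = 461 Ω
X_C = 1/(ωC) = 157 Ω
Net reactance X = X_L − X_C = 303 Ω
Z = 340 + j303 Ω
|Z| = √(340² + 303²) = 456 Ω
I = V/|Z| = 13/456 = 28.5 mA

28.5 mA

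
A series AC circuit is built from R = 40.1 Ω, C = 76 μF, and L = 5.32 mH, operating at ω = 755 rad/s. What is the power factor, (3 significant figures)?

0.948

X_L = ωL = 4.02 Ω
X_C = 1/(ωC) = 17.4 Ω
Net reactance X = X_L − X_C = -13.4 Ω
Z = 40.1 − j13.4 Ω
|Z| = √(40.1² + 13.4²) = 42.3 Ω
∠Z = arctan(-13.4/40.1) = -18.5°
cos φ = cos(-18.5°) = 0.948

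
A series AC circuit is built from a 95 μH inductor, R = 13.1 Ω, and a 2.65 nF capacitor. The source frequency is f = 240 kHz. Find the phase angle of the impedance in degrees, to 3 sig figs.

ω = 2πf = 1.508e+06 rad/s
X_L = ωL = 143 Ω
X_C = 1/(ωC) = 250 Ω
Net reactance X = X_L − X_C = -107 Ω
Z = 13.1 − j107 Ω
|Z| = √(13.1² + 107²) = 108 Ω
∠Z = arctan(-107/13.1) = -83.0°

-83.0°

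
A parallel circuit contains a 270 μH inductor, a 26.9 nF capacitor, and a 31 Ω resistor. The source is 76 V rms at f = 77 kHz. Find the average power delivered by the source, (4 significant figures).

ω = 2πf = 483800 rad/s
X_L = ωL = 130.6 Ω
X_C = 1/(ωC) = 76.84 Ω
Parallel: admittances add. Y = 1/R + 1/(jωL) + jωC
Y = (0.03226 + j0.005359) S
|Y| = 0.03270 S → |Z| = 1/|Y| = 30.58 Ω, ∠Z = −∠Y = -9.432°
I = V/|Z| = 2.485 A
P = VI cos φ = 76 × 2.485 × cos(-9.432°) = 186.3 W

186.3 W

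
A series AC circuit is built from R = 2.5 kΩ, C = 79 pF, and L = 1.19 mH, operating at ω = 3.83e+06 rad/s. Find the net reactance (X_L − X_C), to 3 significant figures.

1250 Ω

X_L = ωL = 4560 Ω
X_C = 1/(ωC) = 3310 Ω
X = 4560 − 3310 = 1250 Ω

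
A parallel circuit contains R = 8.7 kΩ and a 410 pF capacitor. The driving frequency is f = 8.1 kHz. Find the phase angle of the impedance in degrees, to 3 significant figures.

-10.3°

ω = 2πf = 50890 rad/s
X_C = 1/(ωC) = 47900 Ω
Parallel: admittances add. Y = 1/R + jωC
Y = (0.000115 + j2.09e-05) S
|Y| = 0.000117 S → |Z| = 1/|Y| = 8560 Ω, ∠Z = −∠Y = -10.3°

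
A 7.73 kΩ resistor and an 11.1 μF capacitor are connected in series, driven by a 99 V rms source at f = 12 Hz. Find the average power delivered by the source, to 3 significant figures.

ω = 2πf = 75.40 rad/s
X_C = 1/(ωC) = 1190 Ω
Z = 7730 − j1190 Ω
|Z| = √(7730² + 1190²) = 7820 Ω
∠Z = arctan(-1190/7730) = -8.79°
I = V/|Z| = 12.7 mA
P = VI cos φ = 99 × 0.0127 × cos(-8.79°) = 1.24 W

1.24 W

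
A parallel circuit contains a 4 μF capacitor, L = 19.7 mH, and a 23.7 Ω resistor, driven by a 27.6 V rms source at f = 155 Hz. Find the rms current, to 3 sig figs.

ω = 2πf = 973.9 rad/s
X_L = ωL = 19.2 Ω
X_C = 1/(ωC) = 257 Ω
Parallel: admittances add. Y = 1/R + 1/(jωL) + jωC
Y = (0.0422 − j0.0482) S
|Y| = 0.0641 S → |Z| = 1/|Y| = 15.6 Ω, ∠Z = −∠Y = 48.8°
I = V/|Z| = 27.6/15.6 = 1.77 A

1.77 A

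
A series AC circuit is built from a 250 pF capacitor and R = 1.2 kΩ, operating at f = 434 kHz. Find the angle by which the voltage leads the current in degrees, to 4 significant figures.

-50.71°

ω = 2πf = 2.727e+06 rad/s
X_C = 1/(ωC) = 1467 Ω
Z = 1200 − j1467 Ω
|Z| = √(1200² + 1467²) = 1895 Ω
∠Z = arctan(-1467/1200) = -50.71°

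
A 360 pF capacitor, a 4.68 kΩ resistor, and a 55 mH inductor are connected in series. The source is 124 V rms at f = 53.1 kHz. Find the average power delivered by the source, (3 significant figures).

ω = 2πf = 333600 rad/s
X_L = ωL = 18400 Ω
X_C = 1/(ωC) = 8330 Ω
Net reactance X = X_L − X_C = 10000 Ω
Z = 4680 + j10000 Ω
|Z| = √(4680² + 10000²) = 11100 Ω
∠Z = arctan(10000/4680) = 65.0°
I = V/|Z| = 11.2 mA
P = VI cos φ = 124 × 0.0112 × cos(65.0°) = 588 mW

588 mW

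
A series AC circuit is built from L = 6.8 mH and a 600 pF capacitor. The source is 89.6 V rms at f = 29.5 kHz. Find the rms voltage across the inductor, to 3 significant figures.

ω = 2πf = 185400 rad/s
X_L = ωL = 1260 Ω
X_C = 1/(ωC) = 8990 Ω
Net reactance X = X_L − X_C = -7730 Ω
Z = − j7730 Ω
|Z| = √(0² + 7730²) = 7730 Ω
I = V/|Z| = 11.6 mA
V_L = I·|Z_L| = 0.0116 × 1260 = 14.6 V

14.6 V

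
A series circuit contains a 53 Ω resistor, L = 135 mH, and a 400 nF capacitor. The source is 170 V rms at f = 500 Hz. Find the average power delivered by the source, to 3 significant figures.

ω = 2πf = 3142 rad/s
X_L = ωL = 424 Ω
X_C = 1/(ωC) = 796 Ω
Net reactance X = X_L − X_C = -372 Ω
Z = 53.0 − j372 Ω
|Z| = √(53.0² + 372²) = 375 Ω
∠Z = arctan(-372/53.0) = -81.9°
I = V/|Z| = 453 mA
P = VI cos φ = 170 × 0.453 × cos(-81.9°) = 10.9 W

10.9 W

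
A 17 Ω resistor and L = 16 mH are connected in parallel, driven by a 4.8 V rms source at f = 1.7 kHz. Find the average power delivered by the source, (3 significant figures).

1.36 W

ω = 2πf = 10680 rad/s
X_L = ωL = 171 Ω
Parallel: admittances add. Y = 1/R + 1/(jωL)
Y = (0.0588 − j0.00585) S
|Y| = 0.0591 S → |Z| = 1/|Y| = 16.9 Ω, ∠Z = −∠Y = 5.68°
I = V/|Z| = 284 mA
P = VI cos φ = 4.8 × 0.284 × cos(5.68°) = 1.36 W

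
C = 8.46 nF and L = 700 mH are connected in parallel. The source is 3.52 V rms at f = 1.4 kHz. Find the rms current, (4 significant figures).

309.7 μA

ω = 2πf = 8796 rad/s
X_L = ωL = 6158 Ω
X_C = 1/(ωC) = 13440 Ω
Parallel: admittances add. Y = 1/(jωL) + jωC
Y = (0 − j8.798e-05) S
|Y| = 8.798e-05 S → |Z| = 1/|Y| = 11370 Ω, ∠Z = −∠Y = 90.00°
I = V/|Z| = 3.52/11370 = 309.7 μA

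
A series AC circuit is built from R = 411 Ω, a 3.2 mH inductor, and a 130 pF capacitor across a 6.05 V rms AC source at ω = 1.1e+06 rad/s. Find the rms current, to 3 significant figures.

1.73 mA

X_L = ωL = 3520 Ω
X_C = 1/(ωC) = 6990 Ω
Net reactance X = X_L − X_C = -3470 Ω
Z = 411 − j3470 Ω
|Z| = √(411² + 3470²) = 3500 Ω
I = V/|Z| = 6.05/3500 = 1.73 mA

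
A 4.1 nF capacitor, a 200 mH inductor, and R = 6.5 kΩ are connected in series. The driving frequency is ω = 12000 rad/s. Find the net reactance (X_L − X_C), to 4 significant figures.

-17930 Ω

X_L = ωL = 2400 Ω
X_C = 1/(ωC) = 20330 Ω
X = 2400 − 20330 = -17930 Ω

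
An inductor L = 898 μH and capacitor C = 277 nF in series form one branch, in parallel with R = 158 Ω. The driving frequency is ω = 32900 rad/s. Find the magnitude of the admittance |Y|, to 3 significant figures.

14.0 mS

X_L = ωL = 29.5 Ω
X_C = 1/(ωC) = 110 Ω
Branch 1: Z₁ = R = 158 Ω
Branch 2 (series LC): Z₂ = j(X_L − X_C) = −j80.2 Ω
Parallel: Z = Z₁Z₂/(Z₁+Z₂), |Z| = 71.5 Ω, ∠Z = -63.1°
|Y| = 1/|Z| = 14.0 mS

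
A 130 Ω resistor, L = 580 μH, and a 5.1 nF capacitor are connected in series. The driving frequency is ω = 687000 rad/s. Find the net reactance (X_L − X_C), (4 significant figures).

113.0 Ω

X_L = ωL = 398.5 Ω
X_C = 1/(ωC) = 285.4 Ω
X = 398.5 − 285.4 = 113.0 Ω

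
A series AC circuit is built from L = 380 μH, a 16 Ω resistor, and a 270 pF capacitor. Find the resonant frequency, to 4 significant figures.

ω₀ = 1/√(LC) = 1/√(0.00038 × 2.7e-10) = 3.122e+06 rad/s
f₀ = ω₀/(2π) = 496.9 kHz

496.9 kHz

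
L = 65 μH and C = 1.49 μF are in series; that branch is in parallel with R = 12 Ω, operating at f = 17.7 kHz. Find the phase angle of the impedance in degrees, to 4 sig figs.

84.32°

ω = 2πf = 111200 rad/s
X_L = ωL = 7.229 Ω
X_C = 1/(ωC) = 6.035 Ω
Branch 1: Z₁ = R = 12.00 Ω
Branch 2 (series LC): Z₂ = j(X_L − X_C) = j1.194 Ω
Parallel: Z = Z₁Z₂/(Z₁+Z₂), |Z| = 1.188 Ω, ∠Z = 84.32°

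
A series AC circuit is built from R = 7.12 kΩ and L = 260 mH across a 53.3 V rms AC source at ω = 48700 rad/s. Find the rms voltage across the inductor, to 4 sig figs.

46.46 V

X_L = ωL = 12660 Ω
Z = 7120 + j12660 Ω
|Z| = √(7120² + 12660²) = 14530 Ω
I = V/|Z| = 3.669 mA
V_L = I·|Z_L| = 0.003669 × 12660 = 46.46 V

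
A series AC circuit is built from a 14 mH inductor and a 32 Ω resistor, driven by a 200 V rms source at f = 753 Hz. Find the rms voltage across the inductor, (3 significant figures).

180 V

ω = 2πf = 4731 rad/s
X_L = ωL = 66.2 Ω
Z = 32.0 + j66.2 Ω
|Z| = √(32.0² + 66.2²) = 73.6 Ω
I = V/|Z| = 2.72 A
V_L = I·|Z_L| = 2.72 × 66.2 = 180 V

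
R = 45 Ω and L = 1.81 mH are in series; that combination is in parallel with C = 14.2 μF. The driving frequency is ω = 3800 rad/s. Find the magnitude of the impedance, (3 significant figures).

X_L = ωL = 6.88 Ω
X_C = 1/(ωC) = 18.5 Ω
Branch 1 (R+jX_L): Z₁ = 45.0 + j6.88 Ω, |Z₁| = 45.5 Ω
Branch 2 (−jX_C): Z₂ = −j18.5 Ω
Parallel: Z = Z₁Z₂/(Z₁+Z₂), |Z| = 18.1 Ω, ∠Z = -66.8°

18.1 Ω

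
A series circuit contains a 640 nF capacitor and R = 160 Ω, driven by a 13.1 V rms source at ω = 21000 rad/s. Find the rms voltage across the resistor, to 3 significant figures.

11.9 V

X_C = 1/(ωC) = 74.4 Ω
Z = 160 − j74.4 Ω
|Z| = √(160² + 74.4²) = 176 Ω
I = V/|Z| = 74.2 mA
V_R = I·|Z_R| = 0.0742 × 160 = 11.9 V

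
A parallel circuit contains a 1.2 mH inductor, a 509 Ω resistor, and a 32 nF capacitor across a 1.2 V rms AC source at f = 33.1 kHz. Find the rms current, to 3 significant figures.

ω = 2πf = 208000 rad/s
X_L = ωL = 250 Ω
X_C = 1/(ωC) = 150 Ω
Parallel: admittances add. Y = 1/R + 1/(jωL) + jωC
Y = (0.00196 + j0.00265) S
|Y| = 0.00330 S → |Z| = 1/|Y| = 303 Ω, ∠Z = −∠Y = -53.4°
I = V/|Z| = 1.2/303 = 3.96 mA

3.96 mA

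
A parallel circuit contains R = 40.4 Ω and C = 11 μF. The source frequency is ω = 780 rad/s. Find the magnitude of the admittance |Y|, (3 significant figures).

X_C = 1/(ωC) = 117 Ω
Parallel: admittances add. Y = 1/R + jωC
Y = (0.0248 + j0.00858) S
|Y| = 0.0262 S → |Z| = 1/|Y| = 38.2 Ω, ∠Z = −∠Y = -19.1°

26.2 mS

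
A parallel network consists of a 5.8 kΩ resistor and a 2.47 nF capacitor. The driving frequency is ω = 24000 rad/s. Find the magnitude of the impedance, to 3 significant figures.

5480 Ω

X_C = 1/(ωC) = 16900 Ω
Parallel: admittances add. Y = 1/R + jωC
Y = (0.000172 + j5.93e-05) S
|Y| = 0.000182 S → |Z| = 1/|Y| = 5480 Ω, ∠Z = −∠Y = -19.0°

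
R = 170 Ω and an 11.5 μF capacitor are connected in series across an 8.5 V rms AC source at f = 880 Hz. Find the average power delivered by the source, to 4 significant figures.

421.4 mW

ω = 2πf = 5529 rad/s
X_C = 1/(ωC) = 15.73 Ω
Z = 170.0 − j15.73 Ω
|Z| = √(170.0² + 15.73²) = 170.7 Ω
∠Z = arctan(-15.73/170.0) = -5.285°
I = V/|Z| = 49.79 mA
P = VI cos φ = 8.5 × 0.04979 × cos(-5.285°) = 421.4 mW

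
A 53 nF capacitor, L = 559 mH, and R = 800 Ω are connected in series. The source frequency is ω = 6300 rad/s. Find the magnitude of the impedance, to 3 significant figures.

958 Ω

X_L = ωL = 3520 Ω
X_C = 1/(ωC) = 2990 Ω
Net reactance X = X_L − X_C = 527 Ω
Z = 800 + j527 Ω
|Z| = √(800² + 527²) = 958 Ω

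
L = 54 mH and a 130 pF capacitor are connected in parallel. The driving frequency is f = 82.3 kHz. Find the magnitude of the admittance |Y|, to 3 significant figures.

ω = 2πf = 517100 rad/s
X_L = ωL = 27900 Ω
X_C = 1/(ωC) = 14900 Ω
Parallel: admittances add. Y = 1/(jωL) + jωC
Y = (0 + j3.14e-05) S
|Y| = 3.14e-05 S → |Z| = 1/|Y| = 31800 Ω, ∠Z = −∠Y = -90.0°

31.4 μS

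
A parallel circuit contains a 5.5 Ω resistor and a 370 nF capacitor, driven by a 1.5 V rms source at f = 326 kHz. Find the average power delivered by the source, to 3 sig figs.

409 mW

ω = 2πf = 2.048e+06 rad/s
X_C = 1/(ωC) = 1.32 Ω
Parallel: admittances add. Y = 1/R + jωC
Y = (0.182 + j0.758) S
|Y| = 0.779 S → |Z| = 1/|Y| = 1.28 Ω, ∠Z = −∠Y = -76.5°
I = V/|Z| = 1.17 A
P = VI cos φ = 1.5 × 1.17 × cos(-76.5°) = 409 mW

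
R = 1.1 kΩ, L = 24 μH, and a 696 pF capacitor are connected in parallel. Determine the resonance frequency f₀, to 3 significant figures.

ω₀ = 1/√(LC) = 1/√(2.4e-05 × 6.96e-10) = 7.737e+06 rad/s
f₀ = ω₀/(2π) = 1.23 MHz

1.23 MHz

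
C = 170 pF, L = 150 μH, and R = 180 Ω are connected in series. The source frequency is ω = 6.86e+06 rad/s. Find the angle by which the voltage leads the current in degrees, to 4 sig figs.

X_L = ωL = 1029 Ω
X_C = 1/(ωC) = 857.5 Ω
Net reactance X = X_L − X_C = 171.5 Ω
Z = 180.0 + j171.5 Ω
|Z| = √(180.0² + 171.5²) = 248.6 Ω
∠Z = arctan(171.5/180.0) = 43.62°

43.62°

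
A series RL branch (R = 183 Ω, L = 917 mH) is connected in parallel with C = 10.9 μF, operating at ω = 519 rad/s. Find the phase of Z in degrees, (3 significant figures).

X_L = ωL = 476 Ω
X_C = 1/(ωC) = 177 Ω
Branch 1 (R+jX_L): Z₁ = 183 + j476 Ω, |Z₁| = 510 Ω
Branch 2 (−jX_C): Z₂ = −j177 Ω
Parallel: Z = Z₁Z₂/(Z₁+Z₂), |Z| = 257 Ω, ∠Z = -79.6°

-79.6°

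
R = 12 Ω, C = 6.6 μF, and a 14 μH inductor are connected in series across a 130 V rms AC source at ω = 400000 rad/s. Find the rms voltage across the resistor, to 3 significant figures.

X_L = ωL = 5.60 Ω
X_C = 1/(ωC) = 0.379 Ω
Net reactance X = X_L − X_C = 5.22 Ω
Z = 12.0 + j5.22 Ω
|Z| = √(12.0² + 5.22²) = 13.1 Ω
I = V/|Z| = 9.93 A
V_R = I·|Z_R| = 9.93 × 12.0 = 119 V

119 V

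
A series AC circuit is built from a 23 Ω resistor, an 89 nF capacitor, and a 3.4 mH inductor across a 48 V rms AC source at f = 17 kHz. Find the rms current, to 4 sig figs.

ω = 2πf = 106800 rad/s
X_L = ωL = 363.2 Ω
X_C = 1/(ωC) = 105.2 Ω
Net reactance X = X_L − X_C = 258.0 Ω
Z = 23.00 + j258.0 Ω
|Z| = √(23.00² + 258.0²) = 259.0 Ω
I = V/|Z| = 48/259.0 = 185.3 mA

185.3 mA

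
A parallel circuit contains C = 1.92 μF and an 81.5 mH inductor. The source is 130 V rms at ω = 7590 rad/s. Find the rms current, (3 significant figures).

X_L = ωL = 619 Ω
X_C = 1/(ωC) = 68.6 Ω
Parallel: admittances add. Y = 1/(jωL) + jωC
Y = (0 + j0.0130) S
|Y| = 0.0130 S → |Z| = 1/|Y| = 77.2 Ω, ∠Z = −∠Y = -90.0°
I = V/|Z| = 130/77.2 = 1.68 A

1.68 A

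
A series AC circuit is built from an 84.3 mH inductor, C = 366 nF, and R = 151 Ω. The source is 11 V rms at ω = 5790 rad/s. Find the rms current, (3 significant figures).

72.4 mA

X_L = ωL = 488 Ω
X_C = 1/(ωC) = 472 Ω
Net reactance X = X_L − X_C = 16.2 Ω
Z = 151 + j16.2 Ω
|Z| = √(151² + 16.2²) = 152 Ω
I = V/|Z| = 11/152 = 72.4 mA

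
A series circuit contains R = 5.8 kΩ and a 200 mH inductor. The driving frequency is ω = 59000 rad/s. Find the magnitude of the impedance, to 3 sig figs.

13100 Ω

X_L = ωL = 11800 Ω
Z = 5800 + j11800 Ω
|Z| = √(5800² + 11800²) = 13100 Ω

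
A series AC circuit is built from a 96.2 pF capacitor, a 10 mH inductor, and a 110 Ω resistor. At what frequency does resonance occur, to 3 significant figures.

162 kHz

ω₀ = 1/√(LC) = 1/√(0.01 × 9.62e-11) = 1.02e+06 rad/s
f₀ = ω₀/(2π) = 162 kHz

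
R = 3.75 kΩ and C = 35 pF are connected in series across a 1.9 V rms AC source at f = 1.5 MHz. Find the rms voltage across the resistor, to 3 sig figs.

1.48 V

ω = 2πf = 9.425e+06 rad/s
X_C = 1/(ωC) = 3030 Ω
Z = 3750 − j3030 Ω
|Z| = √(3750² + 3030²) = 4820 Ω
I = V/|Z| = 394 μA
V_R = I·|Z_R| = 0.000394 × 3750 = 1.48 V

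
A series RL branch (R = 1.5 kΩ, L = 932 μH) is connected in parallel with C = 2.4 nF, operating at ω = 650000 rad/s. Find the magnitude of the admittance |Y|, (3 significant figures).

1.45 mS

X_L = ωL = 606 Ω
X_C = 1/(ωC) = 641 Ω
Branch 1 (R+jX_L): Z₁ = 1500 + j606 Ω, |Z₁| = 1620 Ω
Branch 2 (−jX_C): Z₂ = −j641 Ω
Parallel: Z = Z₁Z₂/(Z₁+Z₂), |Z| = 691 Ω, ∠Z = -66.7°
|Y| = 1/|Z| = 1.45 mS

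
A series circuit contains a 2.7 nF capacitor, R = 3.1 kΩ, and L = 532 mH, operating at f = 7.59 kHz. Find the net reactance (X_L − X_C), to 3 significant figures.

17600 Ω

ω = 2πf = 47690 rad/s
X_L = ωL = 25400 Ω
X_C = 1/(ωC) = 7770 Ω
X = 25400 − 7770 = 17600 Ω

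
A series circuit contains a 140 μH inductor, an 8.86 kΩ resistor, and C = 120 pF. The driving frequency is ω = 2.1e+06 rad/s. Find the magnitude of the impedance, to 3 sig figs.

9590 Ω

X_L = ωL = 294 Ω
X_C = 1/(ωC) = 3970 Ω
Net reactance X = X_L − X_C = -3670 Ω
Z = 8860 − j3670 Ω
|Z| = √(8860² + 3670²) = 9590 Ω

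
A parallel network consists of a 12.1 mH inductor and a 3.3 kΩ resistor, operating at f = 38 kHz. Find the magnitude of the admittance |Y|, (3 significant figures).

460 μS

ω = 2πf = 238800 rad/s
X_L = ωL = 2890 Ω
Parallel: admittances add. Y = 1/R + 1/(jωL)
Y = (0.000303 − j0.000346) S
|Y| = 0.000460 S → |Z| = 1/|Y| = 2170 Ω, ∠Z = −∠Y = 48.8°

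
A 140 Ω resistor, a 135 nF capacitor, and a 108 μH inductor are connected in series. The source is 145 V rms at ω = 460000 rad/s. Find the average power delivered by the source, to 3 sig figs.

142 W

X_L = ωL = 49.7 Ω
X_C = 1/(ωC) = 16.1 Ω
Net reactance X = X_L − X_C = 33.6 Ω
Z = 140 + j33.6 Ω
|Z| = √(140² + 33.6²) = 144 Ω
∠Z = arctan(33.6/140) = 13.5°
I = V/|Z| = 1.01 A
P = VI cos φ = 145 × 1.01 × cos(13.5°) = 142 W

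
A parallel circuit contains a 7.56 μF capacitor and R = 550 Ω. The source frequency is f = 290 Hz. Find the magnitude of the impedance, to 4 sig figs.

ω = 2πf = 1822 rad/s
X_C = 1/(ωC) = 72.59 Ω
Parallel: admittances add. Y = 1/R + jωC
Y = (0.001818 + j0.01378) S
|Y| = 0.01389 S → |Z| = 1/|Y| = 71.97 Ω, ∠Z = −∠Y = -82.48°

71.97 Ω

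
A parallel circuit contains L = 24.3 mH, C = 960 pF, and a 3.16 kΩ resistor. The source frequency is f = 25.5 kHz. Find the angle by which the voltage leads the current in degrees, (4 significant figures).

ω = 2πf = 160200 rad/s
X_L = ωL = 3893 Ω
X_C = 1/(ωC) = 6501 Ω
Parallel: admittances add. Y = 1/R + 1/(jωL) + jωC
Y = (0.0003165 − j0.0001030) S
|Y| = 0.0003328 S → |Z| = 1/|Y| = 3005 Ω, ∠Z = −∠Y = 18.03°

18.03°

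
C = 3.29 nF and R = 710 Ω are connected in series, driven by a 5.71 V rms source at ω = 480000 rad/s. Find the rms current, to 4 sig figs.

6.002 mA

X_C = 1/(ωC) = 633.2 Ω
Z = 710.0 − j633.2 Ω
|Z| = √(710.0² + 633.2²) = 951.4 Ω
I = V/|Z| = 5.71/951.4 = 6.002 mA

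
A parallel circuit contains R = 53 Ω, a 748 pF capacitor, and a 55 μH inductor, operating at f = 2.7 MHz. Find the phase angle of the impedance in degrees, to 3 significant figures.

-31.6°

ω = 2πf = 1.696e+07 rad/s
X_L = ωL = 933 Ω
X_C = 1/(ωC) = 78.8 Ω
Parallel: admittances add. Y = 1/R + 1/(jωL) + jωC
Y = (0.0189 + j0.0116) S
|Y| = 0.0222 S → |Z| = 1/|Y| = 45.1 Ω, ∠Z = −∠Y = -31.6°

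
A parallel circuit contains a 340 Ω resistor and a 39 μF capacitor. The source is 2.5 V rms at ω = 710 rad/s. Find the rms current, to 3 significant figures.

69.6 mA

X_C = 1/(ωC) = 36.1 Ω
Parallel: admittances add. Y = 1/R + jωC
Y = (0.00294 + j0.0277) S
|Y| = 0.0278 S → |Z| = 1/|Y| = 35.9 Ω, ∠Z = −∠Y = -83.9°
I = V/|Z| = 2.5/35.9 = 69.6 mA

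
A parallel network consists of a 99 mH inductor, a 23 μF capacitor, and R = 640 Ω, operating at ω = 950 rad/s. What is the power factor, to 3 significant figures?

0.138

X_L = ωL = 94.1 Ω
X_C = 1/(ωC) = 45.8 Ω
Parallel: admittances add. Y = 1/R + 1/(jωL) + jωC
Y = (0.00156 + j0.0112) S
|Y| = 0.0113 S → |Z| = 1/|Y| = 88.3 Ω, ∠Z = −∠Y = -82.1°
cos φ = cos(-82.1°) = 0.138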